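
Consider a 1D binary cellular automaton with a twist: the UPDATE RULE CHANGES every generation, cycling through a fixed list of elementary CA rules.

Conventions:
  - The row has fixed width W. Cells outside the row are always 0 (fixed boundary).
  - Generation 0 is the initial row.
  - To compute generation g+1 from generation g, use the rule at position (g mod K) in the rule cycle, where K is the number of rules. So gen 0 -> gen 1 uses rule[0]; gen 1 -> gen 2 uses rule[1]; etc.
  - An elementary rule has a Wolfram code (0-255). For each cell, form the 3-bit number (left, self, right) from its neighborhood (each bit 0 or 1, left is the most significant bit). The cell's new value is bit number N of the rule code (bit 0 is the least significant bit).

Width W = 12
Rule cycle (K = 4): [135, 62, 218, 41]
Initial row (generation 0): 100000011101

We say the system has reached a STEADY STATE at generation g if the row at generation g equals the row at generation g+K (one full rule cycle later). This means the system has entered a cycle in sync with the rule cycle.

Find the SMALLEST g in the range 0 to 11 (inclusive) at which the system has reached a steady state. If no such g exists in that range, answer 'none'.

Answer: 5

Derivation:
Gen 0: 100000011101
Gen 1 (rule 135): 101111101001
Gen 2 (rule 62): 111000011111
Gen 3 (rule 218): 111100111111
Gen 4 (rule 41): 100000100000
Gen 5 (rule 135): 101111101111
Gen 6 (rule 62): 111000011000
Gen 7 (rule 218): 111100111100
Gen 8 (rule 41): 100000100001
Gen 9 (rule 135): 101111101111
Gen 10 (rule 62): 111000011000
Gen 11 (rule 218): 111100111100
Gen 12 (rule 41): 100000100001
Gen 13 (rule 135): 101111101111
Gen 14 (rule 62): 111000011000
Gen 15 (rule 218): 111100111100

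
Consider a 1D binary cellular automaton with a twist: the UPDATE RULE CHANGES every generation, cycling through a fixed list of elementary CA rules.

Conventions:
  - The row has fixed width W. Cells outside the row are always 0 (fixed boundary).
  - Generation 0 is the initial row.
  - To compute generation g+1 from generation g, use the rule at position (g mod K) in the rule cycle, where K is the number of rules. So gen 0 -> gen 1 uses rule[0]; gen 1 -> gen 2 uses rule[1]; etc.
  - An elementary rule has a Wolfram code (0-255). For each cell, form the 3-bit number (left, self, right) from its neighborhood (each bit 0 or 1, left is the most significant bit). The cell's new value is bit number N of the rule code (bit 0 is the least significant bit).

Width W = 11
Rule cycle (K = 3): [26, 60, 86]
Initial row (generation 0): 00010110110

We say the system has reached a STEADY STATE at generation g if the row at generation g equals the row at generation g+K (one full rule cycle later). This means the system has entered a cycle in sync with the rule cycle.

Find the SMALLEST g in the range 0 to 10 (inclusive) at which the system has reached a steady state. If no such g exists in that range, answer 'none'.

Answer: none

Derivation:
Gen 0: 00010110110
Gen 1 (rule 26): 00100100101
Gen 2 (rule 60): 00110110111
Gen 3 (rule 86): 01010010001
Gen 4 (rule 26): 10001101010
Gen 5 (rule 60): 11001011111
Gen 6 (rule 86): 01111000001
Gen 7 (rule 26): 11000100010
Gen 8 (rule 60): 10100110011
Gen 9 (rule 86): 10111011101
Gen 10 (rule 26): 00100010000
Gen 11 (rule 60): 00110011000
Gen 12 (rule 86): 01011101100
Gen 13 (rule 26): 10010001010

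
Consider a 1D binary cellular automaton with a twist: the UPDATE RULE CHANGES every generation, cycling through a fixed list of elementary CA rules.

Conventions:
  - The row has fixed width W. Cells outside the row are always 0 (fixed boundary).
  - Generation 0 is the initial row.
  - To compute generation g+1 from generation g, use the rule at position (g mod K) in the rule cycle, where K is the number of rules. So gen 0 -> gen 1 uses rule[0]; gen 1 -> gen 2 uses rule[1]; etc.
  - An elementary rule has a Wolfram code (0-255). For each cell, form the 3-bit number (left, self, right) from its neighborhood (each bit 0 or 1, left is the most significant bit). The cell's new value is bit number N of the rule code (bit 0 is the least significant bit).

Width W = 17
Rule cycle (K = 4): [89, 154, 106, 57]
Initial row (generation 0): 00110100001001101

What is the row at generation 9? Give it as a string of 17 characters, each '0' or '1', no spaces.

Gen 0: 00110100001001101
Gen 1 (rule 89): 10110011100101100
Gen 2 (rule 154): 00101111011001010
Gen 3 (rule 106): 01011001111010100
Gen 4 (rule 57): 00110101000101011
Gen 5 (rule 89): 10110000110000011
Gen 6 (rule 154): 00101001101000110
Gen 7 (rule 106): 01010011110001110
Gen 8 (rule 57): 00101010001101001
Gen 9 (rule 89): 10000001101100100

Answer: 10000001101100100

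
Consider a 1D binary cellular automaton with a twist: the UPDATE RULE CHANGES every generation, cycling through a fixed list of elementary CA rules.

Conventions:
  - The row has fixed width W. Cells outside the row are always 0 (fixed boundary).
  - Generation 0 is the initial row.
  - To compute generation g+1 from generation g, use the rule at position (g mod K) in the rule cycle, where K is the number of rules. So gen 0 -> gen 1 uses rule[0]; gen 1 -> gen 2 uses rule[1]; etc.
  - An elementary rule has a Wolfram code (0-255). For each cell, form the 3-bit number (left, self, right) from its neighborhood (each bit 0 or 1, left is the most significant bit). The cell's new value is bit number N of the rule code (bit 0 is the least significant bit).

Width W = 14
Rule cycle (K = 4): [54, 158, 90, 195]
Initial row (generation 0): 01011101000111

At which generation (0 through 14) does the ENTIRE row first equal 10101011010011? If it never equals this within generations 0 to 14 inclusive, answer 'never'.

Gen 0: 01011101000111
Gen 1 (rule 54): 11100011101000
Gen 2 (rule 158): 11010111001100
Gen 3 (rule 90): 11000101111110
Gen 4 (rule 195): 01011000111110
Gen 5 (rule 54): 11100101000001
Gen 6 (rule 158): 11011101100011
Gen 7 (rule 90): 11010101110111
Gen 8 (rule 195): 01000000110011
Gen 9 (rule 54): 11100001001100
Gen 10 (rule 158): 11010011111010
Gen 11 (rule 90): 11001110001001
Gen 12 (rule 195): 01010110110010
Gen 13 (rule 54): 11111001001111
Gen 14 (rule 158): 11110111111110

Answer: never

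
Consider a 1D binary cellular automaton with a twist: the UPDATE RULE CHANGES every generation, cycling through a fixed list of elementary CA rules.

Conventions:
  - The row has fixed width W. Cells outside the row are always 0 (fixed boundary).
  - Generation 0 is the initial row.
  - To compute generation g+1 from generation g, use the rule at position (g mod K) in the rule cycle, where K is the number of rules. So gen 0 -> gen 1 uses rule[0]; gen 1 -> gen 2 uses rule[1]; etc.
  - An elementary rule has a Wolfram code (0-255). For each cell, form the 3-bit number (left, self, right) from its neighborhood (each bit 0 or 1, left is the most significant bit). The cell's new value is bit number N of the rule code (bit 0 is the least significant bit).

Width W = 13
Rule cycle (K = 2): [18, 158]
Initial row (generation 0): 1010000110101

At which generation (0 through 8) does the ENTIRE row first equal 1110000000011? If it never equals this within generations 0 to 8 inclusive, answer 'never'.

Answer: 8

Derivation:
Gen 0: 1010000110101
Gen 1 (rule 18): 0001001000000
Gen 2 (rule 158): 0011111100000
Gen 3 (rule 18): 0100000010000
Gen 4 (rule 158): 1110000111000
Gen 5 (rule 18): 0001001000100
Gen 6 (rule 158): 0011111101110
Gen 7 (rule 18): 0100000000001
Gen 8 (rule 158): 1110000000011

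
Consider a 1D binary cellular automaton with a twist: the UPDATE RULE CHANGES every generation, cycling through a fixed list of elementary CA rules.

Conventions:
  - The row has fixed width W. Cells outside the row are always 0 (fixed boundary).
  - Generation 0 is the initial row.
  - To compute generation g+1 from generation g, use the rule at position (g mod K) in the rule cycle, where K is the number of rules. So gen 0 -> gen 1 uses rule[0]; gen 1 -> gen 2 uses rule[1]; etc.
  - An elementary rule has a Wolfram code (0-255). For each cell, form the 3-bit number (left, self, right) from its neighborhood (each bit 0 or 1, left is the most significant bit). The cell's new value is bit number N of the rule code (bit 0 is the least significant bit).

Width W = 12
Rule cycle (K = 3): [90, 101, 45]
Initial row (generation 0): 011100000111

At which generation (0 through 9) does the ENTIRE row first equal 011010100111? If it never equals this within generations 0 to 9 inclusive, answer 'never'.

Answer: 2

Derivation:
Gen 0: 011100000111
Gen 1 (rule 90): 110110001101
Gen 2 (rule 101): 011010100111
Gen 3 (rule 45): 010111100100
Gen 4 (rule 90): 100100111010
Gen 5 (rule 101): 100100001110
Gen 6 (rule 45): 100101101000
Gen 7 (rule 90): 011001100100
Gen 8 (rule 101): 001000100101
Gen 9 (rule 45): 101010100111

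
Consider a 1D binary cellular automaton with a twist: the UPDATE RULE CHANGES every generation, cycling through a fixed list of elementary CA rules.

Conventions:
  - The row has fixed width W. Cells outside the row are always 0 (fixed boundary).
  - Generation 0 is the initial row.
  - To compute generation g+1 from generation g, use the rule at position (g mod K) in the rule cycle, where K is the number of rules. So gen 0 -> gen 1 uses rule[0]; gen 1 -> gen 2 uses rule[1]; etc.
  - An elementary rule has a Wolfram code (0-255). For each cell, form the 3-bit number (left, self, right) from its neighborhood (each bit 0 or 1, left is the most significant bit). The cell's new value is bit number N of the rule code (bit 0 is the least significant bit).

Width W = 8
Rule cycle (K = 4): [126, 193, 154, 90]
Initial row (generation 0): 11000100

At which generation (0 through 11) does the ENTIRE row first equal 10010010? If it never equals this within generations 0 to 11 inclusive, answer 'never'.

Answer: never

Derivation:
Gen 0: 11000100
Gen 1 (rule 126): 11101110
Gen 2 (rule 193): 01100110
Gen 3 (rule 154): 11011101
Gen 4 (rule 90): 11010100
Gen 5 (rule 126): 11111110
Gen 6 (rule 193): 01111110
Gen 7 (rule 154): 11111101
Gen 8 (rule 90): 10000100
Gen 9 (rule 126): 11001110
Gen 10 (rule 193): 01000110
Gen 11 (rule 154): 10101101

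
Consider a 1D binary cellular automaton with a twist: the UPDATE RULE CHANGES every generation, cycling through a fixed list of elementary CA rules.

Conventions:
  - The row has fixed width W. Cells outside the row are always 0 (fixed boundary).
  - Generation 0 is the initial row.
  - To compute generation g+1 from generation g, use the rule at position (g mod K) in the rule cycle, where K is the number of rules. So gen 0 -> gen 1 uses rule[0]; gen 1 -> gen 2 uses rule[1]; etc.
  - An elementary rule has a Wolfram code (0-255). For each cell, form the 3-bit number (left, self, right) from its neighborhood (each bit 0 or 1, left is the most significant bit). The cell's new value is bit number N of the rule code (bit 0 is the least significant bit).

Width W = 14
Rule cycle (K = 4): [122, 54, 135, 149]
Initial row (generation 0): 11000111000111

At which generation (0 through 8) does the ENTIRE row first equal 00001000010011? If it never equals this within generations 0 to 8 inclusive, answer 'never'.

Gen 0: 11000111000111
Gen 1 (rule 122): 11101101101101
Gen 2 (rule 54): 00010010010011
Gen 3 (rule 135): 11110110110100
Gen 4 (rule 149): 01100000000111
Gen 5 (rule 122): 11110000001101
Gen 6 (rule 54): 00001000010011
Gen 7 (rule 135): 11111011110100
Gen 8 (rule 149): 01110001100111

Answer: 6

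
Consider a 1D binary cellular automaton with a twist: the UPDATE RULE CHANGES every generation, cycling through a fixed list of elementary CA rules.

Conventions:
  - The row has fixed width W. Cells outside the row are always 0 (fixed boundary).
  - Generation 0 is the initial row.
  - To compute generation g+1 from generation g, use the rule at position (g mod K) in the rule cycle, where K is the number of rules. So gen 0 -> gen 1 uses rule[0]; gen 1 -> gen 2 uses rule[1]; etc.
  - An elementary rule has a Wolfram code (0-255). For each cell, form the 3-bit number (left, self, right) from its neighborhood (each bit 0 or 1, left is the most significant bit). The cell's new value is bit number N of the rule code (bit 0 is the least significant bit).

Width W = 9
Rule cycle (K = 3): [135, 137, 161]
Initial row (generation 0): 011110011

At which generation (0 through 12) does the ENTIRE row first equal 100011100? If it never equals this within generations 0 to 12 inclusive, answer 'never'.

Gen 0: 011110011
Gen 1 (rule 135): 101100100
Gen 2 (rule 137): 001000001
Gen 3 (rule 161): 100011100
Gen 4 (rule 135): 101101001
Gen 5 (rule 137): 001000000
Gen 6 (rule 161): 100011111
Gen 7 (rule 135): 101101110
Gen 8 (rule 137): 001001100
Gen 9 (rule 161): 100000001
Gen 10 (rule 135): 101111111
Gen 11 (rule 137): 001111110
Gen 12 (rule 161): 100111100

Answer: 3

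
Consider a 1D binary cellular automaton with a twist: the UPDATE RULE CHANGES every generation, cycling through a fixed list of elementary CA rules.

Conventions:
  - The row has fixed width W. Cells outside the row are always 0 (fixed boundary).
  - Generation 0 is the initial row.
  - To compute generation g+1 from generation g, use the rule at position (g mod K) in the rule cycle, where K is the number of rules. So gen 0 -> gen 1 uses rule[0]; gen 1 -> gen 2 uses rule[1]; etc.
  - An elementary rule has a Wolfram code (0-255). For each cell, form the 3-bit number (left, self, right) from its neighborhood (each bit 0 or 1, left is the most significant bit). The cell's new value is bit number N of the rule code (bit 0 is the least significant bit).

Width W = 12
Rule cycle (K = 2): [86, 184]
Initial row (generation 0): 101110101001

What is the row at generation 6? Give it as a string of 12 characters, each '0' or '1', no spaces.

Answer: 001001101110

Derivation:
Gen 0: 101110101001
Gen 1 (rule 86): 100010101111
Gen 2 (rule 184): 010001011110
Gen 3 (rule 86): 111011000011
Gen 4 (rule 184): 110110100010
Gen 5 (rule 86): 010010110111
Gen 6 (rule 184): 001001101110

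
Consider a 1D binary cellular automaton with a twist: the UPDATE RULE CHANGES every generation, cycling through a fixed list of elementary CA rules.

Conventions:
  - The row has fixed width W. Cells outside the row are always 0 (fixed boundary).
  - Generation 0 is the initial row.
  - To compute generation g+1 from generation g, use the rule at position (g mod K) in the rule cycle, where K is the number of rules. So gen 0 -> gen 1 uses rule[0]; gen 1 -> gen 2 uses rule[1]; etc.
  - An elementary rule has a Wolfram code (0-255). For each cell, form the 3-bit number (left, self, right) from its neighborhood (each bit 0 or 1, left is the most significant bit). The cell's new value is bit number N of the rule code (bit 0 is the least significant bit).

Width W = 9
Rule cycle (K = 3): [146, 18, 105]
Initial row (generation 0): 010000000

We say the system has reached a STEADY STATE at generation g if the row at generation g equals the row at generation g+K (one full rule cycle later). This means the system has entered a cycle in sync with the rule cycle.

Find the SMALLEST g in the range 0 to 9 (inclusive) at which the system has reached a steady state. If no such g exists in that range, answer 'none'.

Answer: 5

Derivation:
Gen 0: 010000000
Gen 1 (rule 146): 101000000
Gen 2 (rule 18): 000100000
Gen 3 (rule 105): 110001111
Gen 4 (rule 146): 001010110
Gen 5 (rule 18): 010000001
Gen 6 (rule 105): 000111100
Gen 7 (rule 146): 001011010
Gen 8 (rule 18): 010000001
Gen 9 (rule 105): 000111100
Gen 10 (rule 146): 001011010
Gen 11 (rule 18): 010000001
Gen 12 (rule 105): 000111100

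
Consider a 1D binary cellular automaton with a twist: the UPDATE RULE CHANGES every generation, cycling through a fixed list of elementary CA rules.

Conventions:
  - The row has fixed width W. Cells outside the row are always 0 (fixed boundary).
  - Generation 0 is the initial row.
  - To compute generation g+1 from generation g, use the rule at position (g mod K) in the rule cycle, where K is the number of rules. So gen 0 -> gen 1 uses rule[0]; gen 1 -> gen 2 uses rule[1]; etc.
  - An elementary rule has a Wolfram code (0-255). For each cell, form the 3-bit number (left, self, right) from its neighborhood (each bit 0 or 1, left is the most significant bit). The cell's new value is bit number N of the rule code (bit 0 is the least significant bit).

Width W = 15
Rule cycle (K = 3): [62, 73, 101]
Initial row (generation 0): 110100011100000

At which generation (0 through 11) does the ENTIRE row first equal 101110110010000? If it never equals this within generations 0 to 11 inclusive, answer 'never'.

Answer: 1

Derivation:
Gen 0: 110100011100000
Gen 1 (rule 62): 101110110010000
Gen 2 (rule 73): 001010110000111
Gen 3 (rule 101): 101111010110001
Gen 4 (rule 62): 111000111101011
Gen 5 (rule 73): 101010100100011
Gen 6 (rule 101): 111111100101001
Gen 7 (rule 62): 100000011111111
Gen 8 (rule 73): 001111010000001
Gen 9 (rule 101): 100001110111101
Gen 10 (rule 62): 110011001100011
Gen 11 (rule 73): 110011001101011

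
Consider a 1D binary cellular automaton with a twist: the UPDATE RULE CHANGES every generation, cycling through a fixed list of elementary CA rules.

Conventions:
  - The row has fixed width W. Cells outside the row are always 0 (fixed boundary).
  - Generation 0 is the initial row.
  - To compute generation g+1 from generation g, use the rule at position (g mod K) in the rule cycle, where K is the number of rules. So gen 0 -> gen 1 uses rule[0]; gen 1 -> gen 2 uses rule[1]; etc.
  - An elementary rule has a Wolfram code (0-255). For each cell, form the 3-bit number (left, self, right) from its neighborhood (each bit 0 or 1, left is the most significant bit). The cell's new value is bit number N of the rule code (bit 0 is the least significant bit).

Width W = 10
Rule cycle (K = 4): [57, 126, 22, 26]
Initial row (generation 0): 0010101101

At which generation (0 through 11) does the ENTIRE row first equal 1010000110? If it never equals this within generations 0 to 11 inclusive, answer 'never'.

Answer: 8

Derivation:
Gen 0: 0010101101
Gen 1 (rule 57): 1001011010
Gen 2 (rule 126): 1111111111
Gen 3 (rule 22): 0000000000
Gen 4 (rule 26): 0000000000
Gen 5 (rule 57): 1111111111
Gen 6 (rule 126): 1000000001
Gen 7 (rule 22): 1100000011
Gen 8 (rule 26): 1010000110
Gen 9 (rule 57): 0101110101
Gen 10 (rule 126): 1111011111
Gen 11 (rule 22): 0000000000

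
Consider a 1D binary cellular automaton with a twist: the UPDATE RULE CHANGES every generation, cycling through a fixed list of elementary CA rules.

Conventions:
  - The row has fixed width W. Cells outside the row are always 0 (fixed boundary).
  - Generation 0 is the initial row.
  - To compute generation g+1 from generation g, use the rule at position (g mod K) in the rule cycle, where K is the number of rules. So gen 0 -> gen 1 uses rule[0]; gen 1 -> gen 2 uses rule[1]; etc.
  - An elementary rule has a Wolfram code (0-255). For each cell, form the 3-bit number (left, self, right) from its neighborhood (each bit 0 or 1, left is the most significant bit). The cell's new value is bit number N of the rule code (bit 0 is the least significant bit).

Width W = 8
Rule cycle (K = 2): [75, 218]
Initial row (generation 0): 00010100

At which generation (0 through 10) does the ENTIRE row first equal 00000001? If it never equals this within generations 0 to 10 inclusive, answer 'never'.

Answer: 8

Derivation:
Gen 0: 00010100
Gen 1 (rule 75): 11100001
Gen 2 (rule 218): 11110010
Gen 3 (rule 75): 10010100
Gen 4 (rule 218): 01100010
Gen 5 (rule 75): 11101100
Gen 6 (rule 218): 11101110
Gen 7 (rule 75): 10101010
Gen 8 (rule 218): 00000001
Gen 9 (rule 75): 11111110
Gen 10 (rule 218): 11111111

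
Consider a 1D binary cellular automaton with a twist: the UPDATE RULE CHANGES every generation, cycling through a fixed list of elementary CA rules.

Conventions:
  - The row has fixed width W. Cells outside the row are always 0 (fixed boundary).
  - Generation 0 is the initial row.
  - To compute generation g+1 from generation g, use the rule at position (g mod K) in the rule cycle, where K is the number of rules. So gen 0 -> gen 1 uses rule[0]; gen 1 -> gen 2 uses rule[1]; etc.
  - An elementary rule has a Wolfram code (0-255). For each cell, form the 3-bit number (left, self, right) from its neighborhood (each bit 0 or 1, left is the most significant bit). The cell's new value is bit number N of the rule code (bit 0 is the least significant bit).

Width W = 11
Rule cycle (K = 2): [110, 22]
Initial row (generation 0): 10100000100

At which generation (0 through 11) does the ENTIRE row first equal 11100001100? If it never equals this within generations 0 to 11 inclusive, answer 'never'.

Answer: 1

Derivation:
Gen 0: 10100000100
Gen 1 (rule 110): 11100001100
Gen 2 (rule 22): 00010010010
Gen 3 (rule 110): 00110110110
Gen 4 (rule 22): 01000000001
Gen 5 (rule 110): 11000000011
Gen 6 (rule 22): 00100000100
Gen 7 (rule 110): 01100001100
Gen 8 (rule 22): 10010010010
Gen 9 (rule 110): 10110110110
Gen 10 (rule 22): 10000000001
Gen 11 (rule 110): 10000000011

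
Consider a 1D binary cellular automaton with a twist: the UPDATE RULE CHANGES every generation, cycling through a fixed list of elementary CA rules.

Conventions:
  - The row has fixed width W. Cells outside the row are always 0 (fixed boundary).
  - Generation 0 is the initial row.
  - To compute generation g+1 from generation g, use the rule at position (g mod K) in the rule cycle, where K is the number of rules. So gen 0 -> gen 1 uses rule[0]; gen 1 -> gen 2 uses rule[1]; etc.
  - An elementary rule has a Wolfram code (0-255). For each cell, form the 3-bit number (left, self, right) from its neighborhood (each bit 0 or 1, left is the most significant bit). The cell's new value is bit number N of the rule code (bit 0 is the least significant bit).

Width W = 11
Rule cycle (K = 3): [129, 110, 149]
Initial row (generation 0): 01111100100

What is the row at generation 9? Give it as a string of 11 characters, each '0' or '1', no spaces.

Answer: 11111000111

Derivation:
Gen 0: 01111100100
Gen 1 (rule 129): 00111000001
Gen 2 (rule 110): 01101000011
Gen 3 (rule 149): 00001111000
Gen 4 (rule 129): 11100110011
Gen 5 (rule 110): 10101110111
Gen 6 (rule 149): 10100100010
Gen 7 (rule 129): 00000001000
Gen 8 (rule 110): 00000011000
Gen 9 (rule 149): 11111000111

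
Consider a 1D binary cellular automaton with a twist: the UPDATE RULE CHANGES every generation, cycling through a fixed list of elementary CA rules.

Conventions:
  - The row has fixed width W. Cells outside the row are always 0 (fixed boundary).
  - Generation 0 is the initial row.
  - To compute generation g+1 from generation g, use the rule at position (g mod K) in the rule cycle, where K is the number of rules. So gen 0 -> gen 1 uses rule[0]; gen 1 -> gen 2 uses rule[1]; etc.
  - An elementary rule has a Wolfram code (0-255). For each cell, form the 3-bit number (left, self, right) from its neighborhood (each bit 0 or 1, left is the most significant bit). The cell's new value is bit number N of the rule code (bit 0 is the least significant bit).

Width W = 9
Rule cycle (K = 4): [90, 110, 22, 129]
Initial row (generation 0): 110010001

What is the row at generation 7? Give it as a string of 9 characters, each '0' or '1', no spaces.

Gen 0: 110010001
Gen 1 (rule 90): 111101010
Gen 2 (rule 110): 100111110
Gen 3 (rule 22): 111000001
Gen 4 (rule 129): 010011100
Gen 5 (rule 90): 101110110
Gen 6 (rule 110): 111011110
Gen 7 (rule 22): 000000001

Answer: 000000001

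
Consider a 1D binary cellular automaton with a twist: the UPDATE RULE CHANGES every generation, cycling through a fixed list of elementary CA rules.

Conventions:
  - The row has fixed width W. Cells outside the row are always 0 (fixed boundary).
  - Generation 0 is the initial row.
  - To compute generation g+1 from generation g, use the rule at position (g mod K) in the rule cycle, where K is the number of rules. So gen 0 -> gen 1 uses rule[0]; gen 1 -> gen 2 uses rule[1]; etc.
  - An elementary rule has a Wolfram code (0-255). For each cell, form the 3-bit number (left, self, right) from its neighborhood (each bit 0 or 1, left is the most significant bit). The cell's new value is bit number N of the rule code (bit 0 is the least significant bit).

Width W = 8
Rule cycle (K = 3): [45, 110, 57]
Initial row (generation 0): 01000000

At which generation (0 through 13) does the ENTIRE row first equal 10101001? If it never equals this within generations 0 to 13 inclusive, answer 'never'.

Answer: 4

Derivation:
Gen 0: 01000000
Gen 1 (rule 45): 01011111
Gen 2 (rule 110): 11110001
Gen 3 (rule 57): 10001100
Gen 4 (rule 45): 10101001
Gen 5 (rule 110): 11111011
Gen 6 (rule 57): 10000110
Gen 7 (rule 45): 10110100
Gen 8 (rule 110): 11111100
Gen 9 (rule 57): 10000011
Gen 10 (rule 45): 10111010
Gen 11 (rule 110): 11101110
Gen 12 (rule 57): 10011001
Gen 13 (rule 45): 10010001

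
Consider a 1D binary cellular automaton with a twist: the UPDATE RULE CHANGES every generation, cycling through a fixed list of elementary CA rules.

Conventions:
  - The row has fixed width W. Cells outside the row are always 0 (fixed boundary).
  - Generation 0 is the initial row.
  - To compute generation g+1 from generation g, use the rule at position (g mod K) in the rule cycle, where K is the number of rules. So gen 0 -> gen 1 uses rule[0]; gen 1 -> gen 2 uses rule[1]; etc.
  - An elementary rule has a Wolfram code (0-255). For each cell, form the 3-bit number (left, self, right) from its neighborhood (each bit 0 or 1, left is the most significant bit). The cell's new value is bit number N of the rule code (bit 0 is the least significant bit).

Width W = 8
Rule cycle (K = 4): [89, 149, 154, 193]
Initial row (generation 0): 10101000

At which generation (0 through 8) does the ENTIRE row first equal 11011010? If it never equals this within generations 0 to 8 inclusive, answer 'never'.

Gen 0: 10101000
Gen 1 (rule 89): 00000111
Gen 2 (rule 149): 11110010
Gen 3 (rule 154): 11101101
Gen 4 (rule 193): 01100100
Gen 5 (rule 89): 01110011
Gen 6 (rule 149): 00101000
Gen 7 (rule 154): 01000100
Gen 8 (rule 193): 00010001

Answer: never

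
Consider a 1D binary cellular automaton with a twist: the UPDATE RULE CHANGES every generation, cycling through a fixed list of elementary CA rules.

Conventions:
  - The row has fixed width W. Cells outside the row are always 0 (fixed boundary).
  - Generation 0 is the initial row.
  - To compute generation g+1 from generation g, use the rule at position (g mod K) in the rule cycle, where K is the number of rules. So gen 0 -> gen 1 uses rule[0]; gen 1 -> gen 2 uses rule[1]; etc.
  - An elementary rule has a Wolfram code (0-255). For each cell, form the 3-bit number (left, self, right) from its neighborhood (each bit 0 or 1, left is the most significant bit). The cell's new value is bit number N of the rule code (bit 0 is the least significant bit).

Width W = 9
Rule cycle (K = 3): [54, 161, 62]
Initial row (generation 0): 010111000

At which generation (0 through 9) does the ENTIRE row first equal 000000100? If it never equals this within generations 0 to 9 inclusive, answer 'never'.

Gen 0: 010111000
Gen 1 (rule 54): 111000100
Gen 2 (rule 161): 010010001
Gen 3 (rule 62): 111111011
Gen 4 (rule 54): 000000100
Gen 5 (rule 161): 111110001
Gen 6 (rule 62): 100001011
Gen 7 (rule 54): 110011100
Gen 8 (rule 161): 000001001
Gen 9 (rule 62): 000011111

Answer: 4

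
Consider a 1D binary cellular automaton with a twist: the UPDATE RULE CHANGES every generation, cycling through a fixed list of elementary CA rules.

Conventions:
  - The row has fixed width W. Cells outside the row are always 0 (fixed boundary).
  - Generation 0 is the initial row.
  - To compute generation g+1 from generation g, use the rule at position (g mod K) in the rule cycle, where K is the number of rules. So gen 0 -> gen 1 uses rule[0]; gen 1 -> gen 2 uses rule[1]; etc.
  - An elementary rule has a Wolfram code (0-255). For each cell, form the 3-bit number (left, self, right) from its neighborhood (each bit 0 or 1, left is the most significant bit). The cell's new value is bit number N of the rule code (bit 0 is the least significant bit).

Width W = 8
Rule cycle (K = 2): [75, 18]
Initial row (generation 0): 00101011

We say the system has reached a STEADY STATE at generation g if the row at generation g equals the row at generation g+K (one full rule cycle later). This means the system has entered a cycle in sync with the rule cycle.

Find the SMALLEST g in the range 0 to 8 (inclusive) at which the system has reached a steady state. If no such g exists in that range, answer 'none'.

Answer: 6

Derivation:
Gen 0: 00101011
Gen 1 (rule 75): 11000011
Gen 2 (rule 18): 00100100
Gen 3 (rule 75): 11001001
Gen 4 (rule 18): 00110110
Gen 5 (rule 75): 11110110
Gen 6 (rule 18): 00000001
Gen 7 (rule 75): 11111110
Gen 8 (rule 18): 00000001
Gen 9 (rule 75): 11111110
Gen 10 (rule 18): 00000001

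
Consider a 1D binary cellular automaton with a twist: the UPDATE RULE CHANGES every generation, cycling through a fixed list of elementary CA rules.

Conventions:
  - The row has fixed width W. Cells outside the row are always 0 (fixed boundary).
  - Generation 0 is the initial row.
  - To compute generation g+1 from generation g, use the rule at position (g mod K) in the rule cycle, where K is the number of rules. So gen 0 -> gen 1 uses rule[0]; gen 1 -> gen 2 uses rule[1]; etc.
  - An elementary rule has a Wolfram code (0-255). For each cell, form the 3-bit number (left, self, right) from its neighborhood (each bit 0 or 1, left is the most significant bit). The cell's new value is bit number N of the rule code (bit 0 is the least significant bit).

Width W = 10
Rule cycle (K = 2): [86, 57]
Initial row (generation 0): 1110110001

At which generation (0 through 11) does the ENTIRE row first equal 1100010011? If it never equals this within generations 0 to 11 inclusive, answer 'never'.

Gen 0: 1110110001
Gen 1 (rule 86): 0010011011
Gen 2 (rule 57): 1001010110
Gen 3 (rule 86): 1111010011
Gen 4 (rule 57): 1000101010
Gen 5 (rule 86): 1101101011
Gen 6 (rule 57): 1011010110
Gen 7 (rule 86): 1001010011
Gen 8 (rule 57): 0100101010
Gen 9 (rule 86): 1111101011
Gen 10 (rule 57): 1000010110
Gen 11 (rule 86): 1100110011

Answer: never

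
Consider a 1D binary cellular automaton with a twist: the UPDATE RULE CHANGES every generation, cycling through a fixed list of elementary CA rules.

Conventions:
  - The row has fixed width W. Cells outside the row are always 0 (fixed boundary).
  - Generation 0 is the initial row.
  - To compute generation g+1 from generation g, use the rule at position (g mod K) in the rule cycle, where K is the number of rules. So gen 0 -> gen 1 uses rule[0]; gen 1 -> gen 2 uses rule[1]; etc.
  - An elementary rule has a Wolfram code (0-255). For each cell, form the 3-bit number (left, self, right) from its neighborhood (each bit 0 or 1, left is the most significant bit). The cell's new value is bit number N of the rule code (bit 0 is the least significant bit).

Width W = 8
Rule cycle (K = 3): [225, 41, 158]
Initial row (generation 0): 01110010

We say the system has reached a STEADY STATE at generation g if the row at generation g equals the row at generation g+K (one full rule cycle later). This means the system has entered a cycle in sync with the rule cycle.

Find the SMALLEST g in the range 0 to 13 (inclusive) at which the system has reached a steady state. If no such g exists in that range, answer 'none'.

Gen 0: 01110010
Gen 1 (rule 225): 00110000
Gen 2 (rule 41): 10100111
Gen 3 (rule 158): 10111110
Gen 4 (rule 225): 01011110
Gen 5 (rule 41): 00110000
Gen 6 (rule 158): 01101000
Gen 7 (rule 225): 00110011
Gen 8 (rule 41): 10100010
Gen 9 (rule 158): 10110111
Gen 10 (rule 225): 01011011
Gen 11 (rule 41): 00110110
Gen 12 (rule 158): 01100101
Gen 13 (rule 225): 00100010
Gen 14 (rule 41): 10001000
Gen 15 (rule 158): 11011100
Gen 16 (rule 225): 01101101

Answer: none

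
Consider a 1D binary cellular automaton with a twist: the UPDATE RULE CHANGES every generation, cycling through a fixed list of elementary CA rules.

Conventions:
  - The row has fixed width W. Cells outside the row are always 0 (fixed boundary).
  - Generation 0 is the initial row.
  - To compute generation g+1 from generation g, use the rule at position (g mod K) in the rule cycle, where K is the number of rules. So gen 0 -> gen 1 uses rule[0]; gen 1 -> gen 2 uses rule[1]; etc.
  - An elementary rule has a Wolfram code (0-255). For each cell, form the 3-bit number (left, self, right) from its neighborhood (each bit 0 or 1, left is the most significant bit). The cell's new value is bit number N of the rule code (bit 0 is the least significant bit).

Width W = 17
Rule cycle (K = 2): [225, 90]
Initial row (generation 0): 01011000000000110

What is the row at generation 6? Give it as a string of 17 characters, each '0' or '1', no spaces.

Gen 0: 01011000000000110
Gen 1 (rule 225): 00101011111110010
Gen 2 (rule 90): 01000010000011101
Gen 3 (rule 225): 00011000111001110
Gen 4 (rule 90): 00111101101111011
Gen 5 (rule 225): 10011110110111101
Gen 6 (rule 90): 01110010110100100

Answer: 01110010110100100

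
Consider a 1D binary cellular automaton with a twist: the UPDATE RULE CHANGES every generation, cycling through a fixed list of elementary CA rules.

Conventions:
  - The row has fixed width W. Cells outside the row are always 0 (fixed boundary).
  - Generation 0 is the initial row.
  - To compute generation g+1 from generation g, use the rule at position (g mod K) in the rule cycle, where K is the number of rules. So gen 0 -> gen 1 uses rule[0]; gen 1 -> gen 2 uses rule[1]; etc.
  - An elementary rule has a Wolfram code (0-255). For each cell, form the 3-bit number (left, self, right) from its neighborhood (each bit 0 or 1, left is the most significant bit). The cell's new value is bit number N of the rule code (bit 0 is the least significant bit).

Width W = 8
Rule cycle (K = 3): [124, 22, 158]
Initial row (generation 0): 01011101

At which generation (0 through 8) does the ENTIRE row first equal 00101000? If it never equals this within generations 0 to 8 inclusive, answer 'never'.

Answer: never

Derivation:
Gen 0: 01011101
Gen 1 (rule 124): 01110111
Gen 2 (rule 22): 10000000
Gen 3 (rule 158): 11000000
Gen 4 (rule 124): 11100000
Gen 5 (rule 22): 00010000
Gen 6 (rule 158): 00111000
Gen 7 (rule 124): 00101100
Gen 8 (rule 22): 01100010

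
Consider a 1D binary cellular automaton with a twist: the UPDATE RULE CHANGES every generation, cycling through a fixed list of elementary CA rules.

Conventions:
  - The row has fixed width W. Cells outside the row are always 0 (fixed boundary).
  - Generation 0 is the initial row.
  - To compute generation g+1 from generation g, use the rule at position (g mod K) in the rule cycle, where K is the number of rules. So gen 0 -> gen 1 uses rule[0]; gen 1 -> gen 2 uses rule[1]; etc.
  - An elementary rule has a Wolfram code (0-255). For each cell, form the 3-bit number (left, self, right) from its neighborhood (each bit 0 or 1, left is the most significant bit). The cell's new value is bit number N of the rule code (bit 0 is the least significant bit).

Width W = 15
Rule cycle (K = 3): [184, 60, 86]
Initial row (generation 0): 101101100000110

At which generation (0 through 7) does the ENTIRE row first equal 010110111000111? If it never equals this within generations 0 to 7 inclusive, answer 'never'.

Gen 0: 101101100000110
Gen 1 (rule 184): 011011010000101
Gen 2 (rule 60): 010110111000111
Gen 3 (rule 86): 110010001101001
Gen 4 (rule 184): 101001001010100
Gen 5 (rule 60): 111101101111110
Gen 6 (rule 86): 000100100000011
Gen 7 (rule 184): 000010010000010

Answer: 2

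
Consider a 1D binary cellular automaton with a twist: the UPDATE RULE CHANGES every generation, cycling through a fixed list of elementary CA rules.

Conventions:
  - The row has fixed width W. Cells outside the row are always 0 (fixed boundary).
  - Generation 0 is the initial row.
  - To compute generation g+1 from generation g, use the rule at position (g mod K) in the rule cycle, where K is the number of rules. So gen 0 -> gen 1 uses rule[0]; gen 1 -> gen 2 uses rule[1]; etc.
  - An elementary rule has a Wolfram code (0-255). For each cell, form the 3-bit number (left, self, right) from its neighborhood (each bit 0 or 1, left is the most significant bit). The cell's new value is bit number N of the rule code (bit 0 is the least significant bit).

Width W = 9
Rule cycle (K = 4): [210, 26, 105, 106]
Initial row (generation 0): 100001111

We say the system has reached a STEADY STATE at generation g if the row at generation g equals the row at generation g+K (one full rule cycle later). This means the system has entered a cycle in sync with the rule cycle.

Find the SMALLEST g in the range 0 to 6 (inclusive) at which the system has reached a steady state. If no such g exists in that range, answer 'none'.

Answer: none

Derivation:
Gen 0: 100001111
Gen 1 (rule 210): 010010111
Gen 2 (rule 26): 101100100
Gen 3 (rule 105): 011100001
Gen 4 (rule 106): 110100010
Gen 5 (rule 210): 010010101
Gen 6 (rule 26): 101100000
Gen 7 (rule 105): 011101111
Gen 8 (rule 106): 110111001
Gen 9 (rule 210): 010011110
Gen 10 (rule 26): 101110001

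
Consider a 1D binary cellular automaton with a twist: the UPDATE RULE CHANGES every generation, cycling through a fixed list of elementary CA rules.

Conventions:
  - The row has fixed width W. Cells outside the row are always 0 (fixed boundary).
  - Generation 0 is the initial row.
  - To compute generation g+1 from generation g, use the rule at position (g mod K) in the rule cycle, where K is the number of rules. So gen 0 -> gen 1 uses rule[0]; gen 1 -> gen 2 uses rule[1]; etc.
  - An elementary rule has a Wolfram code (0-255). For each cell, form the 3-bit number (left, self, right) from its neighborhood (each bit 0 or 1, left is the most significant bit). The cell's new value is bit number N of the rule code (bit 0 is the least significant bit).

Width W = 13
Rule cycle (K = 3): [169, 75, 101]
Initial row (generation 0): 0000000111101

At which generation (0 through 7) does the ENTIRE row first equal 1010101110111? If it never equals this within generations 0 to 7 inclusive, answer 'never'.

Answer: never

Derivation:
Gen 0: 0000000111101
Gen 1 (rule 169): 1111110111010
Gen 2 (rule 75): 1000010101000
Gen 3 (rule 101): 1011011111011
Gen 4 (rule 169): 0110111110110
Gen 5 (rule 75): 1110100010110
Gen 6 (rule 101): 0011101011010
Gen 7 (rule 169): 1011010110100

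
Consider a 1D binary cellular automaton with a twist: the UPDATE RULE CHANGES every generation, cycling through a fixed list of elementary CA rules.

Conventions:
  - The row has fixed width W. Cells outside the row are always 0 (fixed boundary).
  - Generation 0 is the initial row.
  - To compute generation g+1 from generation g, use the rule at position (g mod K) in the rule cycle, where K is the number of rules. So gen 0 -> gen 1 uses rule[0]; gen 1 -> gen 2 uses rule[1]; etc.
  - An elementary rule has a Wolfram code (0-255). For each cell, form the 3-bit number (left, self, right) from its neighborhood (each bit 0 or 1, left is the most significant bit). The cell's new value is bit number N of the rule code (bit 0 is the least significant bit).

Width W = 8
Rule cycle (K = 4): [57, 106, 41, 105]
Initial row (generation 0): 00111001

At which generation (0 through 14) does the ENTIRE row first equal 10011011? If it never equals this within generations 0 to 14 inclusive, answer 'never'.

Answer: never

Derivation:
Gen 0: 00111001
Gen 1 (rule 57): 10100100
Gen 2 (rule 106): 01001000
Gen 3 (rule 41): 00000011
Gen 4 (rule 105): 11111011
Gen 5 (rule 57): 10000110
Gen 6 (rule 106): 00001110
Gen 7 (rule 41): 11101000
Gen 8 (rule 105): 10110011
Gen 9 (rule 57): 01101010
Gen 10 (rule 106): 11110100
Gen 11 (rule 41): 10001001
Gen 12 (rule 105): 00100000
Gen 13 (rule 57): 10011111
Gen 14 (rule 106): 00110001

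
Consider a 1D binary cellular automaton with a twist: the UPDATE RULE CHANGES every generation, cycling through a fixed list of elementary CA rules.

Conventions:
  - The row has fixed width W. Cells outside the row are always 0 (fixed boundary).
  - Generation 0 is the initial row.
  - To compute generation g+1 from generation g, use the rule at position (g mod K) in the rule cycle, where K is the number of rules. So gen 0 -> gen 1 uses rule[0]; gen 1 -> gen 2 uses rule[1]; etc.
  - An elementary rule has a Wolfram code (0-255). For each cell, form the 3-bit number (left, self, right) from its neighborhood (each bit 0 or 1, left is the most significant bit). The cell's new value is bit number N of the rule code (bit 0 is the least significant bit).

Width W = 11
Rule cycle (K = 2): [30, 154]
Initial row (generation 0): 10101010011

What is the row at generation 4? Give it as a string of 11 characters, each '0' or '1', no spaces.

Gen 0: 10101010011
Gen 1 (rule 30): 10101011110
Gen 2 (rule 154): 00000011101
Gen 3 (rule 30): 00000110001
Gen 4 (rule 154): 00001101010

Answer: 00001101010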